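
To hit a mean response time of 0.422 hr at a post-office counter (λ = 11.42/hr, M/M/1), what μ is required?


W = 1/(μ−λ) ⇒ μ − λ = 1/W = 1/0.422 = 2.3697
μ = λ + 1/W = 11.42 + 2.3697 = 13.7897 per hr

Final: 13.7897 /hr


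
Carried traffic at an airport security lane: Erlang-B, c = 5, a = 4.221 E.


B(5,4.221) = 0.218699 (Erlang-B)
Carried load = a(1 − B) = 4.221·(1 − 0.218699) = 4.221·0.781301 = 3.2979 E

Final: 3.2979 Erlangs


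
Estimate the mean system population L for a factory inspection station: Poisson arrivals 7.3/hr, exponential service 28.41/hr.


ρ = λ/μ = 7.3/28.41 = 0.2570
L = ρ/(1−ρ) = 0.2570/(1 − 0.2570) = 0.2570/0.7430 = 0.3458

Final: 0.3458


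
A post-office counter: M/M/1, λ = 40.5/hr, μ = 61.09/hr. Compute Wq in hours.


ρ = 40.5/61.09 = 0.6630
Wq = ρ/(μ−λ) = 0.6630/(61.09 − 40.5) = 0.6630/20.59 = 0.03220 hr

Final: 0.03220 hr


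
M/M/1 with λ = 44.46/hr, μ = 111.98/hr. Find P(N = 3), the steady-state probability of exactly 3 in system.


ρ = 44.46/111.98 = 0.3970
P_n = (1−ρ)·ρ^n = (1 − 0.3970)·0.3970^3 = 0.6030·0.062587 = 0.037738

Final: 0.037738


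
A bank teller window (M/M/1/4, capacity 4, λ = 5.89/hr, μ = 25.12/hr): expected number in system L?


ρ = 5.89/25.12 = 0.2345
L = ρ[1 − (K+1)ρ^K + Kρ^(K+1)] / [(1−ρ)(1−ρ^(K+1))]
Numerator: 0.2345·(1 − 5·0.003023 + 4·0.0007087) = 0.231596
Denominator: (0.7655)·(0.999291) = 0.764983
L = 0.231596/0.764983 = 0.3027

Final: 0.3027


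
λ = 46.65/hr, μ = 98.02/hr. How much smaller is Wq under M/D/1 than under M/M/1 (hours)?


ρ = 46.65/98.02 = 0.4759
Wq(M/M/1) = ρ/(μ−λ) = 0.4759/51.37 = 0.009265 hr
Wq(M/D/1) = ρ/(2(μ−λ)) = 0.004632 hr
Savings = 0.009265 − 0.004632 = 0.004632 hr

Final: 0.004632 hr


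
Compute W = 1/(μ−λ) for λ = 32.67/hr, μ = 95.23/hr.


W = 1/(μ−λ) = 1/(95.23 − 32.67) = 1/62.56 = 0.01598 hr

Final: 0.01598 hr


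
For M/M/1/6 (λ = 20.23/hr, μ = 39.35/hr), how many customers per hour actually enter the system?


ρ = 0.5141; P_K = (1−ρ)ρ^6/(1−ρ^7) = 0.009057
λ_eff = λ(1 − P_K) = 20.23·(1 − 0.009057) = 20.23·0.990943 = 20.0468 /hr

Final: 20.0468 /hr


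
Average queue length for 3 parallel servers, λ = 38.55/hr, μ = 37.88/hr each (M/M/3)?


a = λ/μ = 1.0177; ρ = a/3 = 0.3392
P₀ = 0.356966
Lq = P₀·a^c·ρ / (c!·(1−ρ)²) = 0.356966·1.05401·0.3392/(6·0.43662)
= 0.04872

Final: 0.04872


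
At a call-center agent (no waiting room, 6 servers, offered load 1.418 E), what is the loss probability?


B(c,a) = (a^c/c!) / Σ_{k=0}^{c} a^k/k!
a^6/6! = 0.011291
Σ terms (k=0..6): 1.00000 + 1.41800 + 1.00536 + 0.47520 + 0.16846 + 0.04777 + 0.01129 = 4.126088
B = 0.011291/4.126088 = 0.002736

Final: 0.002736


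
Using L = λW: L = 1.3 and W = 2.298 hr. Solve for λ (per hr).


λ = L/W = 1.3/2.298 = 0.5657 /hr

Final: 0.5657 /hr


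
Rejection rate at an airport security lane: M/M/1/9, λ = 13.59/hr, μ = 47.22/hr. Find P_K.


ρ = λ/μ = 13.59/47.22 = 0.2878
P_K = (1−ρ)ρ^K/(1−ρ^(K+1)) = (0.7122·0.00001355)/(1 − 0.000003899)
= 0.000009648/0.999996 = 0.000009648

Final: 0.000009648


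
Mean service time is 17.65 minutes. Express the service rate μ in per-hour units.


μ = 1/(service time) in consistent units.
1 hour = 60 min, so μ = 60/17.65 = 3.3994 per hour

Final: 3.3994 /hr


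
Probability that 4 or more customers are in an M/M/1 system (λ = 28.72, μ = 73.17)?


ρ = 28.72/73.17 = 0.3925
P(N ≥ n) = ρ^n = 0.3925^4 = 0.023736

Final: 0.023736


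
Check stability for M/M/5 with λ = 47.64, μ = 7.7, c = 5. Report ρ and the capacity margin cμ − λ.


Total capacity cμ = 5·7.7 = 38.50/hr
ρ = λ/(cμ) = 47.64/38.50 = 1.2374
Stable ⇔ ρ < 1: NO
Spare capacity = cμ − λ = 38.50 − 47.64 = -9.14/hr

Final: ρ = 1.2374; unstable; margin = -9.14/hr


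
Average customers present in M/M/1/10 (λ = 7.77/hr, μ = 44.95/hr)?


ρ = 7.77/44.95 = 0.1729
L = ρ[1 − (K+1)ρ^K + Kρ^(K+1)] / [(1−ρ)(1−ρ^(K+1))]
Numerator: 0.1729·(1 − 11·0.00000002382 + 10·0.000000004117) = 0.172859
Denominator: (0.8271)·(1.000000) = 0.827141
L = 0.172859/0.827141 = 0.2090

Final: 0.2090


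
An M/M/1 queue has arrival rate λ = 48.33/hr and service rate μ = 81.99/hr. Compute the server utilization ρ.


ρ = λ/μ = 48.33/81.99 = 0.5895

Final: 0.5895


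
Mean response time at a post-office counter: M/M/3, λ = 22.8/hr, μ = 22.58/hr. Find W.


a = 1.0097; ρ = 0.3366; P₀ = 0.359949
Lq = P₀·a^c·ρ/(c!(1−ρ)²) = 0.04723
Wq = Lq/λ = 0.04723/22.8 = 0.002072 hr
W = Wq + 1/μ = 0.002072 + 0.04429 = 0.04636 hr

Final: 0.04636 hr


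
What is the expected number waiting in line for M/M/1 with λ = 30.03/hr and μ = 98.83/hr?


ρ = 30.03/98.83 = 0.3039
Lq = ρ²/(1−ρ) = 0.09233/0.6961 = 0.1326

Final: 0.1326


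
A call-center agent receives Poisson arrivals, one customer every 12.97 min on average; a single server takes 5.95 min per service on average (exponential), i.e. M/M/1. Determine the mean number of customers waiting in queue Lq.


λ = 60/12.97 = 4.6261 /hr
μ = 60/5.95 = 10.0840 /hr
ρ = λ/μ = 4.6261/10.0840 = 0.4588
Lq = ρ²/(1−ρ) = 0.2105/0.5412 = 0.3888

Final: 0.3888


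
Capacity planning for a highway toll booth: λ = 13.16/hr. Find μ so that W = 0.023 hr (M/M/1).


W = 1/(μ−λ) ⇒ μ − λ = 1/W = 1/0.023 = 43.4783
μ = λ + 1/W = 13.16 + 43.4783 = 56.6383 per hr

Final: 56.6383 /hr


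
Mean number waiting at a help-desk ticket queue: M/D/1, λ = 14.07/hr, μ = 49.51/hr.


ρ = 14.07/49.51 = 0.2842
M/D/1: Lq = ρ²/(2(1−ρ)) = 0.08076/(2·0.7158) = 0.05641

Final: 0.05641


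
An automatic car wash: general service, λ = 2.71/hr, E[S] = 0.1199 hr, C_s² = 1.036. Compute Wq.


ρ = λ·E[S] = 2.71·0.1199 = 0.3249
E[S²] = E[S]²(1+C_s²) = 0.1199²·(1+1.036) = 0.029270
Wq = λ·E[S²]/(2(1−ρ)) = 2.71·0.029270/(2·0.6751) = 0.05875 hr

Final: 0.05875 hr


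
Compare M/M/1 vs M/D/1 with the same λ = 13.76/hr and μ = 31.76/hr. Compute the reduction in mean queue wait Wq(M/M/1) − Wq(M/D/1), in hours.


ρ = 13.76/31.76 = 0.4332
Wq(M/M/1) = ρ/(μ−λ) = 0.4332/18.00 = 0.02407 hr
Wq(M/D/1) = ρ/(2(μ−λ)) = 0.01203 hr
Savings = 0.02407 − 0.01203 = 0.01203 hr

Final: 0.01203 hr


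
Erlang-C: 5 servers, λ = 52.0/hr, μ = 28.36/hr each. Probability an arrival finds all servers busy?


a = λ/μ = 1.8336; ρ = a/5 = 0.3667
P₀ = 0.159093 (from M/M/c formula)
C(c,a) = [a^c/(c!(1−ρ))]·P₀ = [20.72457/(120·0.6333)]·0.159093
= 0.27271·0.159093 = 0.043387

Final: 0.043387


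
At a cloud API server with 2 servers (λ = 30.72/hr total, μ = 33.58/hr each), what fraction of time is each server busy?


ρ = λ/(cμ) = 30.72/(2·33.58) = 30.72/67.16 = 0.4574

Final: 0.4574


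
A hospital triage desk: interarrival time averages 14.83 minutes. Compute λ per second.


λ = 1/(interarrival time) in consistent units.
1 second = 0.0166667 min, so λ = 0.0166667/14.83 = 0.001124 per second

Final: 0.001124 /sec


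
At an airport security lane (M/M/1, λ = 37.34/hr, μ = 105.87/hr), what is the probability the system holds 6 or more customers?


ρ = 37.34/105.87 = 0.3527
P(N ≥ n) = ρ^n = 0.3527^6 = 0.001925

Final: 0.001925


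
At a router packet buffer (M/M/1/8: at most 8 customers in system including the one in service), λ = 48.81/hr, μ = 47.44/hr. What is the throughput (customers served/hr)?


ρ = 1.0289; P_K = (1−ρ)ρ^8/(1−ρ^9) = 0.124177
λ_eff = λ(1 − P_K) = 48.81·(1 − 0.124177) = 48.81·0.875823 = 42.7489 /hr

Final: 42.7489 /hr


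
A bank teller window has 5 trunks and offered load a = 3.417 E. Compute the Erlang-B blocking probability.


B(c,a) = (a^c/c!) / Σ_{k=0}^{c} a^k/k!
a^5/5! = 3.881894
Σ terms (k=0..5): 1.00000 + 3.41700 + 5.83794 + 6.64942 + 5.68027 + 3.88189 = 26.466523
B = 3.881894/26.466523 = 0.146672

Final: 0.146672


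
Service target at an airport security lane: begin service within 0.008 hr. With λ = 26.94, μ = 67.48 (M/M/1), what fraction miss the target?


ρ = 26.94/67.48 = 0.3992
P(Wq > t) = ρ·e^{−(μ−λ)t} = 0.3992·e^{−0.3243}
= 0.3992·0.723019 = 0.288650

Final: 0.288650


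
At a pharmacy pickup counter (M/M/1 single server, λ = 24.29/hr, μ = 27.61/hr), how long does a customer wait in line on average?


ρ = 24.29/27.61 = 0.8798
Wq = ρ/(μ−λ) = 0.8798/(27.61 − 24.29) = 0.8798/3.32 = 0.2650 hr

Final: 0.2650 hr


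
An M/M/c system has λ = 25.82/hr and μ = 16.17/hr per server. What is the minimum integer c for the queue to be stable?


Stability requires cμ > λ ⇔ c > λ/μ.
λ/μ = 25.82/16.17 = 1.5968
Minimum integer c = ⌊1.5968⌋ + 1 = 2
Check: 2·16.17 = 32.34 > 25.82, while 1·16.17 = 16.17 ≤ 25.82

Final: 2 servers


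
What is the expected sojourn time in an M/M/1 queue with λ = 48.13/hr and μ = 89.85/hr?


W = 1/(μ−λ) = 1/(89.85 − 48.13) = 1/41.72 = 0.02397 hr

Final: 0.02397 hr


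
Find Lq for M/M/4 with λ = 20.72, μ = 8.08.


a = λ/μ = 2.5644; ρ = a/4 = 0.6411
P₀ = 0.068106
Lq = P₀·a^c·ρ / (c!·(1−ρ)²) = 0.068106·43.24278·0.6411/(24·0.12882)
= 0.61071

Final: 0.61071


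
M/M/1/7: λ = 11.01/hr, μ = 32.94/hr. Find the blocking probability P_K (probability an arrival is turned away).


ρ = λ/μ = 11.01/32.94 = 0.3342
P_K = (1−ρ)ρ^K/(1−ρ^(K+1)) = (0.6658·0.0004661)/(1 − 0.0001558)
= 0.0003103/0.999844 = 0.0003103

Final: 0.0003103


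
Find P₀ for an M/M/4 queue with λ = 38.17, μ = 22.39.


a = λ/μ = 38.17/22.39 = 1.7048; ρ = a/c = 0.4262
Σ_{k=0}^{3} a^k/k! (terms k=0..3) = 1.00000 + 1.70478 + 1.45314 + 0.82576 = 4.98367
Tail: a^4/(4!(1−ρ)) = 8.44641/(24·0.5738) = 0.61333
P₀ = 1/(4.98367 + 0.61333) = 1/5.59701 = 0.178667

Final: 0.178667


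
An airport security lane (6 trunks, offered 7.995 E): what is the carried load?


B(6,7.995) = 0.389479 (Erlang-B)
Carried load = a(1 − B) = 7.995·(1 − 0.389479) = 7.995·0.610521 = 4.8811 E

Final: 4.8811 Erlangs


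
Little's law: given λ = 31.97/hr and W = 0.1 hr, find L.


L = λW = 31.97·0.1 = 3.1970

Final: 3.1970


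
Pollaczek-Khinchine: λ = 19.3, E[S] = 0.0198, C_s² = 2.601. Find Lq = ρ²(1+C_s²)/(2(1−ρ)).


ρ = λ·E[S] = 19.3·0.0198 = 0.3821
Lq = ρ²(1+C_s²)/(2(1−ρ)) = 0.1460·(1+2.601)/(2·0.6179)
= 0.1460·3.6010/1.2357 = 0.42555

Final: 0.42555


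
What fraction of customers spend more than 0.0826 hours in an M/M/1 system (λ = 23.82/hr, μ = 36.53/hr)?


W ~ Exponential(μ−λ) for M/M/1.
μ − λ = 36.53 − 23.82 = 12.7100
P(W > t) = e^{−(μ−λ)t} = e^{−1.0498} = 0.349992

Final: 0.349992


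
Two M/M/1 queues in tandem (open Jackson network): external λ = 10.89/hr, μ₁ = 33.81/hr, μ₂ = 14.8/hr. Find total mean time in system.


Each node sees arrival rate λ = 10.89/hr (tandem ⇒ throughput preserved).
W₁ = 1/(μ₁−λ) = 1/(33.81−10.89) = 0.04363 hr
W₂ = 1/(μ₂−λ) = 1/(14.8−10.89) = 0.25575 hr
W_total = W₁ + W₂ = 0.04363 + 0.25575 = 0.29938 hr

Final: 0.29938 hr


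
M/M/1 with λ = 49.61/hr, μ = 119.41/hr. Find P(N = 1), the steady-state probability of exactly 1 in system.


ρ = 49.61/119.41 = 0.4155
P_n = (1−ρ)·ρ^n = (1 − 0.4155)·0.4155^1 = 0.5845·0.415459 = 0.242853

Final: 0.242853


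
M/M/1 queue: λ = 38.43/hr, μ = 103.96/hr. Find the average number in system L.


ρ = λ/μ = 38.43/103.96 = 0.3697
L = ρ/(1−ρ) = 0.3697/(1 − 0.3697) = 0.3697/0.6303 = 0.5864

Final: 0.5864


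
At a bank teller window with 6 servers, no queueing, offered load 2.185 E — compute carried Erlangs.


B(6,2.185) = 0.017123 (Erlang-B)
Carried load = a(1 − B) = 2.185·(1 − 0.017123) = 2.185·0.982877 = 2.1476 E

Final: 2.1476 Erlangs


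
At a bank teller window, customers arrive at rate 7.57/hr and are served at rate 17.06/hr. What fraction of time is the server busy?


ρ = λ/μ = 7.57/17.06 = 0.4437

Final: 0.4437


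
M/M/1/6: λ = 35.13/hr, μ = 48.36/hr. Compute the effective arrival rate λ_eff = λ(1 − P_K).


ρ = 0.7264; P_K = (1−ρ)ρ^6/(1−ρ^7) = 0.045004
λ_eff = λ(1 − P_K) = 35.13·(1 − 0.045004) = 35.13·0.954996 = 33.5490 /hr

Final: 33.5490 /hr


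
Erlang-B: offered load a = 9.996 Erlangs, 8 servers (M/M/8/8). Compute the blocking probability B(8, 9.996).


B(c,a) = (a^c/c!) / Σ_{k=0}^{c} a^k/k!
a^8/8! = 2472.233324
Σ terms (k=0..8): 1.00000 + 9.99600 + 49.96001 + 166.46675 + 416.00040 + 831.66800 + 1385.55889 + 1978.57809 + 2472.23332 = 7311.461456
B = 2472.233324/7311.461456 = 0.338131

Final: 0.338131


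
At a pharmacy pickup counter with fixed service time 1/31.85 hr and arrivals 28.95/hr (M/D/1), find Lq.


ρ = 28.95/31.85 = 0.9089
M/D/1: Lq = ρ²/(2(1−ρ)) = 0.8262/(2·0.09105) = 4.53691

Final: 4.53691


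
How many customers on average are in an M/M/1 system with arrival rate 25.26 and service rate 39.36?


ρ = λ/μ = 25.26/39.36 = 0.6418
L = ρ/(1−ρ) = 0.6418/(1 − 0.6418) = 0.6418/0.3582 = 1.7915

Final: 1.7915


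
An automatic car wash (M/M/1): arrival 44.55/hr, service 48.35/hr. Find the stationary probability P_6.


ρ = 44.55/48.35 = 0.9214
P_n = (1−ρ)·ρ^n = (1 − 0.9214)·0.9214^6 = 0.07859·0.611938 = 0.048094

Final: 0.048094


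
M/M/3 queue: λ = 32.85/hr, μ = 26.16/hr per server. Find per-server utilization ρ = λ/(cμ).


ρ = λ/(cμ) = 32.85/(3·26.16) = 32.85/78.48 = 0.4186

Final: 0.4186


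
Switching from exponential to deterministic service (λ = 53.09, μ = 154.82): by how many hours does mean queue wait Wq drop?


ρ = 53.09/154.82 = 0.3429
Wq(M/M/1) = ρ/(μ−λ) = 0.3429/101.73 = 0.003371 hr
Wq(M/D/1) = ρ/(2(μ−λ)) = 0.001685 hr
Savings = 0.003371 − 0.001685 = 0.001685 hr

Final: 0.001685 hr


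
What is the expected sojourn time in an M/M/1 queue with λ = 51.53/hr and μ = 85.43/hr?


W = 1/(μ−λ) = 1/(85.43 − 51.53) = 1/33.90 = 0.02950 hr

Final: 0.02950 hr


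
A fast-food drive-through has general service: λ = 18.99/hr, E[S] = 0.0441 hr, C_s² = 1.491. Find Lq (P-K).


ρ = λ·E[S] = 18.99·0.0441 = 0.8375
Lq = ρ²(1+C_s²)/(2(1−ρ)) = 0.7013·(1+1.491)/(2·0.1625)
= 0.7013·2.4910/0.3251 = 5.37413

Final: 5.37413


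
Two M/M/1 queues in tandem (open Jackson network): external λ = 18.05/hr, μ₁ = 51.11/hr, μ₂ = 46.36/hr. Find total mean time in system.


Each node sees arrival rate λ = 18.05/hr (tandem ⇒ throughput preserved).
W₁ = 1/(μ₁−λ) = 1/(51.11−18.05) = 0.03025 hr
W₂ = 1/(μ₂−λ) = 1/(46.36−18.05) = 0.03532 hr
W_total = W₁ + W₂ = 0.03025 + 0.03532 = 0.06557 hr

Final: 0.06557 hr


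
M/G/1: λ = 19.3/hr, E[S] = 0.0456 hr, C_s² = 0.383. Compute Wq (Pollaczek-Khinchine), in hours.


ρ = λ·E[S] = 19.3·0.0456 = 0.8801
E[S²] = E[S]²(1+C_s²) = 0.0456²·(1+0.383) = 0.002876
Wq = λ·E[S²]/(2(1−ρ)) = 19.3·0.002876/(2·0.1199) = 0.23141 hr

Final: 0.23141 hr


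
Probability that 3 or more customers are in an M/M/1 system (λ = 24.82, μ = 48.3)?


ρ = 24.82/48.3 = 0.5139
P(N ≥ n) = ρ^n = 0.5139^3 = 0.135695

Final: 0.135695


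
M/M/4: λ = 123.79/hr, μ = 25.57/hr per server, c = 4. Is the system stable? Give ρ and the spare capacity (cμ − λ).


Total capacity cμ = 4·25.57 = 102.28/hr
ρ = λ/(cμ) = 123.79/102.28 = 1.2103
Stable ⇔ ρ < 1: NO
Spare capacity = cμ − λ = 102.28 − 123.79 = -21.51/hr

Final: ρ = 1.2103; unstable; margin = -21.51/hr


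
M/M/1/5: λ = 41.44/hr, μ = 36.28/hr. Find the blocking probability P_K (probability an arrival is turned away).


ρ = λ/μ = 41.44/36.28 = 1.1422
P_K = (1−ρ)ρ^K/(1−ρ^(K+1)) = (-0.1422·1.944296)/(1 − 2.220827)
= -0.276532/-1.220827 = 0.226512

Final: 0.226512


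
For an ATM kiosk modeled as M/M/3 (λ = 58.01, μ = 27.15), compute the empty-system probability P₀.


a = λ/μ = 58.01/27.15 = 2.1366; ρ = a/c = 0.7122
Σ_{k=0}^{2} a^k/k! (terms k=0..2) = 1.00000 + 2.13665 + 2.28263 = 5.41928
Tail: a^3/(3!(1−ρ)) = 9.75437/(6·0.2878) = 5.64913
P₀ = 1/(5.41928 + 5.64913) = 1/11.06841 = 0.090347

Final: 0.090347


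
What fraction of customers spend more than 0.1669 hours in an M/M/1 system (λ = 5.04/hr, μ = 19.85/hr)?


W ~ Exponential(μ−λ) for M/M/1.
μ − λ = 19.85 − 5.04 = 14.8100
P(W > t) = e^{−(μ−λ)t} = e^{−2.4718} = 0.084434

Final: 0.084434


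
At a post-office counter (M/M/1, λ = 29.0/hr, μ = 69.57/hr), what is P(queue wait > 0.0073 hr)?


ρ = 29.0/69.57 = 0.4168
P(Wq > t) = ρ·e^{−(μ−λ)t} = 0.4168·e^{−0.2962}
= 0.4168·0.743668 = 0.309995

Final: 0.309995


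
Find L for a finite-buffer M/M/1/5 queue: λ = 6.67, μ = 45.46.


ρ = 6.67/45.46 = 0.1467
L = ρ[1 − (K+1)ρ^K + Kρ^(K+1)] / [(1−ρ)(1−ρ^(K+1))]
Numerator: 0.1467·(1 − 6·0.00006800 + 5·0.000009977) = 0.146670
Denominator: (0.8533)·(0.999990) = 0.853269
L = 0.146670/0.853269 = 0.1719

Final: 0.1719


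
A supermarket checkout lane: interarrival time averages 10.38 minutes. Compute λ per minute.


λ = 1/(interarrival time) in consistent units.
1 minute = 1 min, so λ = 1/10.38 = 0.09634 per minute

Final: 0.09634 /min


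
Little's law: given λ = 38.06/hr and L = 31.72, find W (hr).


W = L/λ = 31.72/38.06 = 0.8334 hr

Final: 0.8334 hr


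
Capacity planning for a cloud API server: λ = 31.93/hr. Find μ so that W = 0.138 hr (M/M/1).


W = 1/(μ−λ) ⇒ μ − λ = 1/W = 1/0.138 = 7.2464
μ = λ + 1/W = 31.93 + 7.2464 = 39.1764 per hr

Final: 39.1764 /hr


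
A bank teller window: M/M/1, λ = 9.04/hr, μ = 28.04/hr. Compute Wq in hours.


ρ = 9.04/28.04 = 0.3224
Wq = ρ/(μ−λ) = 0.3224/(28.04 − 9.04) = 0.3224/19.00 = 0.01697 hr

Final: 0.01697 hr


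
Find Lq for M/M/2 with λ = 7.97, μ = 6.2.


a = λ/μ = 1.2855; ρ = a/2 = 0.6427
P₀ = 0.217477
Lq = P₀·a^c·ρ / (c!·(1−ρ)²) = 0.217477·1.65247·0.6427/(2·0.12763)
= 0.90487

Final: 0.90487


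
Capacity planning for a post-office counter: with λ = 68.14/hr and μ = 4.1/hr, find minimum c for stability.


Stability requires cμ > λ ⇔ c > λ/μ.
λ/μ = 68.14/4.1 = 16.6195
Minimum integer c = ⌊16.6195⌋ + 1 = 17
Check: 17·4.1 = 69.70 > 68.14, while 16·4.1 = 65.60 ≤ 68.14

Final: 17 servers


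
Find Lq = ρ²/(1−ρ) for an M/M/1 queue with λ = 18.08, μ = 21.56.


ρ = 18.08/21.56 = 0.8386
Lq = ρ²/(1−ρ) = 0.7032/0.1614 = 4.3568

Final: 4.3568


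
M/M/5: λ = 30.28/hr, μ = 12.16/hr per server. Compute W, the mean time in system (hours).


a = 2.4901; ρ = 0.4980; P₀ = 0.080936
Lq = P₀·a^c·ρ/(c!(1−ρ)²) = 0.12763
Wq = Lq/λ = 0.12763/30.28 = 0.004215 hr
W = Wq + 1/μ = 0.004215 + 0.08224 = 0.08645 hr

Final: 0.08645 hr


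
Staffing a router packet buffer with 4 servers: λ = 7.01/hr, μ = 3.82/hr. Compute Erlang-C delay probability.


a = λ/μ = 1.8351; ρ = a/4 = 0.4588
P₀ = 0.155720 (from M/M/c formula)
C(c,a) = [a^c/(c!(1−ρ))]·P₀ = [11.34015/(24·0.5412)]·0.155720
= 0.87302·0.155720 = 0.135947

Final: 0.135947


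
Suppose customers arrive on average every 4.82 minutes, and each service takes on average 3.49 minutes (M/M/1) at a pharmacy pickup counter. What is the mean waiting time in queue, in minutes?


λ = 60/4.82 = 12.4481 /hr
μ = 60/3.49 = 17.1920 /hr
ρ = λ/μ = 12.4481/17.1920 = 0.7241
Wq = ρ/(μ−λ) = 0.7241/(17.1920−12.4481) = 0.15263 hr
In minutes: 0.15263·60 = 9.158 min

Final: 9.158 min


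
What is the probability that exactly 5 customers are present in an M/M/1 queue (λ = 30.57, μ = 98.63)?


ρ = 30.57/98.63 = 0.3099
P_n = (1−ρ)·ρ^n = (1 − 0.3099)·0.3099^5 = 0.6901·0.002860 = 0.001974

Final: 0.001974


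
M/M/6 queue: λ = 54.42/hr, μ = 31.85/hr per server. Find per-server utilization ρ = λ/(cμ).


ρ = λ/(cμ) = 54.42/(6·31.85) = 54.42/191.10 = 0.2848

Final: 0.2848


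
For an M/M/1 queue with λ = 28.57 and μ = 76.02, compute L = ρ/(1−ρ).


ρ = λ/μ = 28.57/76.02 = 0.3758
L = ρ/(1−ρ) = 0.3758/(1 − 0.3758) = 0.3758/0.6242 = 0.6021

Final: 0.6021


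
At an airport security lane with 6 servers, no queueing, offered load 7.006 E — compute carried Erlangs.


B(6,7.006) = 0.331705 (Erlang-B)
Carried load = a(1 − B) = 7.006·(1 − 0.331705) = 7.006·0.668295 = 4.6821 E

Final: 4.6821 Erlangs


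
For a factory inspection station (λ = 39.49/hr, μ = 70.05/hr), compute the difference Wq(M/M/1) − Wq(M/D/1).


ρ = 39.49/70.05 = 0.5637
Wq(M/M/1) = ρ/(μ−λ) = 0.5637/30.56 = 0.01845 hr
Wq(M/D/1) = ρ/(2(μ−λ)) = 0.009223 hr
Savings = 0.01845 − 0.009223 = 0.009223 hr

Final: 0.009223 hr


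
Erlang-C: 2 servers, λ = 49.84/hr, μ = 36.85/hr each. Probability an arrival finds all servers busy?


a = λ/μ = 1.3525; ρ = a/2 = 0.6763
P₀ = 0.193136 (from M/M/c formula)
C(c,a) = [a^c/(c!(1−ρ))]·P₀ = [1.82928/(2·0.3237)]·0.193136
= 2.82519·0.193136 = 0.545646

Final: 0.545646


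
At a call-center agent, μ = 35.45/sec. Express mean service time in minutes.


Mean service time = 1/μ = 1/35.45 second = 0.02821 second
In minutes: 0.02821 × 0.0166667 = 0.0004701 min

Final: 0.0004701 min


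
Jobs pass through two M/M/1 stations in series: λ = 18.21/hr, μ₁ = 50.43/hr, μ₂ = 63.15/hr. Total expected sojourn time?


Each node sees arrival rate λ = 18.21/hr (tandem ⇒ throughput preserved).
W₁ = 1/(μ₁−λ) = 1/(50.43−18.21) = 0.03104 hr
W₂ = 1/(μ₂−λ) = 1/(63.15−18.21) = 0.02225 hr
W_total = W₁ + W₂ = 0.03104 + 0.02225 = 0.05329 hr

Final: 0.05329 hr


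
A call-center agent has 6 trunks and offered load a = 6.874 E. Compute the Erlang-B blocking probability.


B(c,a) = (a^c/c!) / Σ_{k=0}^{c} a^k/k!
a^6/6! = 146.529366
Σ terms (k=0..6): 1.00000 + 6.87400 + 23.62594 + 54.13490 + 93.03082 + 127.89878 + 146.52937 = 453.093805
B = 146.529366/453.093805 = 0.323397

Final: 0.323397


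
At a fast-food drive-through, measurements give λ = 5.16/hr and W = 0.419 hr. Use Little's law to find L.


L = λW = 5.16·0.419 = 2.1620

Final: 2.1620


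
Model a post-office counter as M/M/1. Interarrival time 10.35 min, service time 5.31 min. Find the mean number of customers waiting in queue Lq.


λ = 60/10.35 = 5.7971 /hr
μ = 60/5.31 = 11.2994 /hr
ρ = λ/μ = 5.7971/11.2994 = 0.5130
Lq = ρ²/(1−ρ) = 0.2632/0.4870 = 0.5405

Final: 0.5405


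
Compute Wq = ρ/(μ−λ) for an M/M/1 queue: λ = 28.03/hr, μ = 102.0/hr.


ρ = 28.03/102.0 = 0.2748
Wq = ρ/(μ−λ) = 0.2748/(102.0 − 28.03) = 0.2748/73.97 = 0.003715 hr

Final: 0.003715 hr


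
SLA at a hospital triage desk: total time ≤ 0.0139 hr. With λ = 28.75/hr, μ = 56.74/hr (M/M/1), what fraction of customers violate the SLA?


W ~ Exponential(μ−λ) for M/M/1.
μ − λ = 56.74 − 28.75 = 27.9900
P(W > t) = e^{−(μ−λ)t} = e^{−0.3891} = 0.677693

Final: 0.677693


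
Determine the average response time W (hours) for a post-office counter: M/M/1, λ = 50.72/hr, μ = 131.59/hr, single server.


W = 1/(μ−λ) = 1/(131.59 − 50.72) = 1/80.87 = 0.01237 hr

Final: 0.01237 hr


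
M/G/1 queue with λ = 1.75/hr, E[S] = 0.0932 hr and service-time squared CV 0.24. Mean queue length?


ρ = λ·E[S] = 1.75·0.0932 = 0.1631
Lq = ρ²(1+C_s²)/(2(1−ρ)) = 0.02660·(1+0.24)/(2·0.8369)
= 0.02660·1.2400/1.6738 = 0.01971

Final: 0.01971


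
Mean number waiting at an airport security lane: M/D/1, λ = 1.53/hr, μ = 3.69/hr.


ρ = 1.53/3.69 = 0.4146
M/D/1: Lq = ρ²/(2(1−ρ)) = 0.1719/(2·0.5854) = 0.14685

Final: 0.14685


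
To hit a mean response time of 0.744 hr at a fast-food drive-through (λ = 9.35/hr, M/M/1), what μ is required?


W = 1/(μ−λ) ⇒ μ − λ = 1/W = 1/0.744 = 1.3441
μ = λ + 1/W = 9.35 + 1.3441 = 10.6941 per hr

Final: 10.6941 /hr


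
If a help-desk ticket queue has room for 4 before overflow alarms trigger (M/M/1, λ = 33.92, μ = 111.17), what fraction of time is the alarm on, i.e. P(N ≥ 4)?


ρ = 33.92/111.17 = 0.3051
P(N ≥ n) = ρ^n = 0.3051^4 = 0.008667

Final: 0.008667


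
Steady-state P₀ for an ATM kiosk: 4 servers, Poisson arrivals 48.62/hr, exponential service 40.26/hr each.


a = λ/μ = 48.62/40.26 = 1.2077; ρ = a/c = 0.3019
Σ_{k=0}^{3} a^k/k! (terms k=0..3) = 1.00000 + 1.20765 + 0.72921 + 0.29354 = 3.23040
Tail: a^4/(4!(1−ρ)) = 2.12699/(24·0.6981) = 0.12695
P₀ = 1/(3.23040 + 0.12695) = 1/3.35736 = 0.297853

Final: 0.297853


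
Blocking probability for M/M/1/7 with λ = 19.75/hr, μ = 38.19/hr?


ρ = λ/μ = 19.75/38.19 = 0.5172
P_K = (1−ρ)ρ^K/(1−ρ^(K+1)) = (0.4828·0.009893)/(1 − 0.005116)
= 0.004777/0.994884 = 0.004801

Final: 0.004801


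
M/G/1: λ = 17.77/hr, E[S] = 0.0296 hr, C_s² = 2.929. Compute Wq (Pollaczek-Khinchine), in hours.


ρ = λ·E[S] = 17.77·0.0296 = 0.5260
E[S²] = E[S]²(1+C_s²) = 0.0296²·(1+2.929) = 0.003442
Wq = λ·E[S²]/(2(1−ρ)) = 17.77·0.003442/(2·0.4740) = 0.06453 hr

Final: 0.06453 hr


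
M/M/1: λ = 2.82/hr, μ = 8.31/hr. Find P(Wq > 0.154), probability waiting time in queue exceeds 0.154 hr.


ρ = 2.82/8.31 = 0.3394
P(Wq > t) = ρ·e^{−(μ−λ)t} = 0.3394·e^{−0.8455}
= 0.3394·0.429360 = 0.145703

Final: 0.145703


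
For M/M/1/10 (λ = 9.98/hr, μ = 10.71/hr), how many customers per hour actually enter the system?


ρ = 0.9318; P_K = (1−ρ)ρ^10/(1−ρ^11) = 0.062308
λ_eff = λ(1 − P_K) = 9.98·(1 − 0.062308) = 9.98·0.937692 = 9.3582 /hr

Final: 9.3582 /hr


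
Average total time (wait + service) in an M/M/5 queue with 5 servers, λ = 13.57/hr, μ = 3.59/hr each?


a = 3.7799; ρ = 0.7560; P₀ = 0.017926
Lq = P₀·a^c·ρ/(c!(1−ρ)²) = 1.46361
Wq = Lq/λ = 1.46361/13.57 = 0.10786 hr
W = Wq + 1/μ = 0.10786 + 0.27855 = 0.38641 hr

Final: 0.38641 hr


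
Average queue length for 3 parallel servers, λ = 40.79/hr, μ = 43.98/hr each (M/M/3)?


a = λ/μ = 0.9275; ρ = a/3 = 0.3092
P₀ = 0.392151
Lq = P₀·a^c·ρ / (c!·(1−ρ)²) = 0.392151·0.79780·0.3092/(6·0.47727)
= 0.03378

Final: 0.03378


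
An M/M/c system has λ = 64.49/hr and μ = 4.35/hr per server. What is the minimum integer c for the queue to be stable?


Stability requires cμ > λ ⇔ c > λ/μ.
λ/μ = 64.49/4.35 = 14.8253
Minimum integer c = ⌊14.8253⌋ + 1 = 15
Check: 15·4.35 = 65.25 > 64.49, while 14·4.35 = 60.90 ≤ 64.49

Final: 15 servers


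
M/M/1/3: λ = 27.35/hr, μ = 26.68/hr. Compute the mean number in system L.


ρ = 27.35/26.68 = 1.0251
L = ρ[1 − (K+1)ρ^K + Kρ^(K+1)] / [(1−ρ)(1−ρ^(K+1))]
Numerator: 1.0251·(1 − 4·1.077245 + 3·1.104297) = 0.004010
Denominator: (-0.02511)·(-0.104297) = 0.002619
L = 0.004010/0.002619 = 1.5310

Final: 1.5310


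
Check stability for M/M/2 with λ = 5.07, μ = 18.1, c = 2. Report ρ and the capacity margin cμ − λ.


Total capacity cμ = 2·18.1 = 36.20/hr
ρ = λ/(cμ) = 5.07/36.20 = 0.1401
Stable ⇔ ρ < 1: YES
Spare capacity = cμ − λ = 36.20 − 5.07 = 31.13/hr

Final: ρ = 0.1401; stable; margin = 31.13/hr


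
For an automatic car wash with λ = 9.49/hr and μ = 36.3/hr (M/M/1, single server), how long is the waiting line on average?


ρ = 9.49/36.3 = 0.2614
Lq = ρ²/(1−ρ) = 0.06835/0.7386 = 0.09254

Final: 0.09254


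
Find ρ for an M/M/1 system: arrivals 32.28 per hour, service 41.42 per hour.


ρ = λ/μ = 32.28/41.42 = 0.7793

Final: 0.7793


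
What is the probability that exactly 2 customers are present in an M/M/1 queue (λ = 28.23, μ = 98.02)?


ρ = 28.23/98.02 = 0.2880
P_n = (1−ρ)·ρ^n = (1 − 0.2880)·0.2880^2 = 0.7120·0.082945 = 0.059057

Final: 0.059057


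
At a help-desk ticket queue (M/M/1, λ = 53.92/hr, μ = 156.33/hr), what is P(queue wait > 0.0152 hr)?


ρ = 53.92/156.33 = 0.3449
P(Wq > t) = ρ·e^{−(μ−λ)t} = 0.3449·e^{−1.5566}
= 0.3449·0.210845 = 0.072723

Final: 0.072723


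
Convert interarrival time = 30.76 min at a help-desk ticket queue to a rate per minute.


λ = 1/(interarrival time) in consistent units.
1 minute = 1 min, so λ = 1/30.76 = 0.03251 per minute

Final: 0.03251 /min


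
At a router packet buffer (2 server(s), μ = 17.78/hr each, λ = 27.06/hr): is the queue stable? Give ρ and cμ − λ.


Total capacity cμ = 2·17.78 = 35.56/hr
ρ = λ/(cμ) = 27.06/35.56 = 0.7610
Stable ⇔ ρ < 1: YES
Spare capacity = cμ − λ = 35.56 − 27.06 = 8.50/hr

Final: ρ = 0.7610; stable; margin = 8.50/hr


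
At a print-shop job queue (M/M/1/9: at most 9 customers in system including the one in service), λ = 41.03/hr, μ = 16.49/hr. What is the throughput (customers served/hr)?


ρ = 2.4882; P_K = (1−ρ)ρ^9/(1−ρ^10) = 0.598165
λ_eff = λ(1 − P_K) = 41.03·(1 − 0.598165) = 41.03·0.401835 = 16.4873 /hr

Final: 16.4873 /hr


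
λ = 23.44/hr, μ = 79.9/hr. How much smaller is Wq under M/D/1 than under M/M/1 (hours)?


ρ = 23.44/79.9 = 0.2934
Wq(M/M/1) = ρ/(μ−λ) = 0.2934/56.46 = 0.005196 hr
Wq(M/D/1) = ρ/(2(μ−λ)) = 0.002598 hr
Savings = 0.005196 − 0.002598 = 0.002598 hr

Final: 0.002598 hr


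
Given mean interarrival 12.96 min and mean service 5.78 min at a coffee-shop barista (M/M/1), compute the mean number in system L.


λ = 60/12.96 = 4.6296 /hr
μ = 60/5.78 = 10.3806 /hr
ρ = λ/μ = 4.6296/10.3806 = 0.4460
L = ρ/(1−ρ) = 0.4460/0.5540 = 0.8050

Final: 0.8050


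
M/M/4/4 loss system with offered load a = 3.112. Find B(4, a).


B(c,a) = (a^c/c!) / Σ_{k=0}^{c} a^k/k!
a^4/4! = 3.907933
Σ terms (k=0..4): 1.00000 + 3.11200 + 4.84227 + 5.02305 + 3.90793 = 17.885255
B = 3.907933/17.885255 = 0.218500

Final: 0.218500


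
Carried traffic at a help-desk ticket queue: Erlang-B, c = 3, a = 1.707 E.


B(3,1.707) = 0.166033 (Erlang-B)
Carried load = a(1 − B) = 1.707·(1 − 0.166033) = 1.707·0.833967 = 1.4236 E

Final: 1.4236 Erlangs


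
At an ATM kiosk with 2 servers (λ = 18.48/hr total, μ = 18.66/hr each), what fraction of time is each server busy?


ρ = λ/(cμ) = 18.48/(2·18.66) = 18.48/37.32 = 0.4952

Final: 0.4952


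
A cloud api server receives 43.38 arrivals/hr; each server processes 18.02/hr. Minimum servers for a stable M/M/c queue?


Stability requires cμ > λ ⇔ c > λ/μ.
λ/μ = 43.38/18.02 = 2.4073
Minimum integer c = ⌊2.4073⌋ + 1 = 3
Check: 3·18.02 = 54.06 > 43.38, while 2·18.02 = 36.04 ≤ 43.38

Final: 3 servers


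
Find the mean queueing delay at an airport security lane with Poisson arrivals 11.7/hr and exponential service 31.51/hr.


ρ = 11.7/31.51 = 0.3713
Wq = ρ/(μ−λ) = 0.3713/(31.51 − 11.7) = 0.3713/19.81 = 0.01874 hr

Final: 0.01874 hr


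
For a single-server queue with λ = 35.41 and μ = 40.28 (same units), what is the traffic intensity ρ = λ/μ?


ρ = λ/μ = 35.41/40.28 = 0.8791

Final: 0.8791


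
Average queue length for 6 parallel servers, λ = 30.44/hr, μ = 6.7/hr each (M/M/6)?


a = λ/μ = 4.5433; ρ = a/6 = 0.7572
P₀ = 0.008644
Lq = P₀·a^c·ρ / (c!·(1−ρ)²) = 0.008644·8794.66036·0.7572/(720·0.05895)
= 1.35633

Final: 1.35633


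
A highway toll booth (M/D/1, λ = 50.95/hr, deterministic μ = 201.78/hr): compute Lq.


ρ = 50.95/201.78 = 0.2525
M/D/1: Lq = ρ²/(2(1−ρ)) = 0.06376/(2·0.7475) = 0.04265

Final: 0.04265


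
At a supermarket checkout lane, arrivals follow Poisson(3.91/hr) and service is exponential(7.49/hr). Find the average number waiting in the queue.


ρ = 3.91/7.49 = 0.5220
Lq = ρ²/(1−ρ) = 0.2725/0.4780 = 0.5701

Final: 0.5701


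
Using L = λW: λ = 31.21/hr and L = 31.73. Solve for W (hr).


W = L/λ = 31.73/31.21 = 1.0167 hr

Final: 1.0167 hr


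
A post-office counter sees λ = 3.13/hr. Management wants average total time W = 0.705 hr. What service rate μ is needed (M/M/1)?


W = 1/(μ−λ) ⇒ μ − λ = 1/W = 1/0.705 = 1.4184
μ = λ + 1/W = 3.13 + 1.4184 = 4.5484 per hr

Final: 4.5484 /hr


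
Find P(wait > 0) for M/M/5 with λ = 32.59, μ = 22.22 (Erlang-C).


a = λ/μ = 1.4667; ρ = a/5 = 0.2933
P₀ = 0.230361 (from M/M/c formula)
C(c,a) = [a^c/(c!(1−ρ))]·P₀ = [6.78737/(120·0.7067)]·0.230361
= 0.08004·0.230361 = 0.018438

Final: 0.018438


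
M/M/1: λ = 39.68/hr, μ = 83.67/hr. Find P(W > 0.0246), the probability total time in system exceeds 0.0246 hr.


W ~ Exponential(μ−λ) for M/M/1.
μ − λ = 83.67 − 39.68 = 43.9900
P(W > t) = e^{−(μ−λ)t} = e^{−1.0822} = 0.338865

Final: 0.338865


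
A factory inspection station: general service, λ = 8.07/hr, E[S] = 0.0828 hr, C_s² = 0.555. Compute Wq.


ρ = λ·E[S] = 8.07·0.0828 = 0.6682
E[S²] = E[S]²(1+C_s²) = 0.0828²·(1+0.555) = 0.010661
Wq = λ·E[S²]/(2(1−ρ)) = 8.07·0.010661/(2·0.3318) = 0.12964 hr

Final: 0.12964 hr


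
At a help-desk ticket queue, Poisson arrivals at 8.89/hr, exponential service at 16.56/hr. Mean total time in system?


W = 1/(μ−λ) = 1/(16.56 − 8.89) = 1/7.67 = 0.1304 hr

Final: 0.1304 hr


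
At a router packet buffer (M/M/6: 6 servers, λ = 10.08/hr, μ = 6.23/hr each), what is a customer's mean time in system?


a = 1.6180; ρ = 0.2697; P₀ = 0.198220
Lq = P₀·a^c·ρ/(c!(1−ρ)²) = 0.002497
Wq = Lq/λ = 0.002497/10.08 = 0.0002477 hr
W = Wq + 1/μ = 0.0002477 + 0.16051 = 0.16076 hr

Final: 0.16076 hr


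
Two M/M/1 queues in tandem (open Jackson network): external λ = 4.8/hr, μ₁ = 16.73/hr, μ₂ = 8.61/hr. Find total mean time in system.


Each node sees arrival rate λ = 4.8/hr (tandem ⇒ throughput preserved).
W₁ = 1/(μ₁−λ) = 1/(16.73−4.8) = 0.08382 hr
W₂ = 1/(μ₂−λ) = 1/(8.61−4.8) = 0.26247 hr
W_total = W₁ + W₂ = 0.08382 + 0.26247 = 0.34629 hr

Final: 0.34629 hr


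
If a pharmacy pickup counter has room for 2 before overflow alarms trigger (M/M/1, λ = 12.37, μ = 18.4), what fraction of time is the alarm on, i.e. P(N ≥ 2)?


ρ = 12.37/18.4 = 0.6723
P(N ≥ n) = ρ^n = 0.6723^2 = 0.451964

Final: 0.451964


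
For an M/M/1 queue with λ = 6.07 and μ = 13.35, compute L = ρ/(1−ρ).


ρ = λ/μ = 6.07/13.35 = 0.4547
L = ρ/(1−ρ) = 0.4547/(1 − 0.4547) = 0.4547/0.5453 = 0.8338

Final: 0.8338


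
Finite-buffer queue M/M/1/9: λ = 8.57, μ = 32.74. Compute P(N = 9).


ρ = λ/μ = 8.57/32.74 = 0.2618
P_K = (1−ρ)ρ^K/(1−ρ^(K+1)) = (0.7382·0.000005769)/(1 − 0.000001510)
= 0.000004259/0.999998 = 0.000004259

Final: 0.000004259


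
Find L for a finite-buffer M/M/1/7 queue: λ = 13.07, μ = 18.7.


ρ = 13.07/18.7 = 0.6989
L = ρ[1 − (K+1)ρ^K + Kρ^(K+1)] / [(1−ρ)(1−ρ^(K+1))]
Numerator: 0.6989·(1 − 8·0.081478 + 7·0.056947) = 0.521968
Denominator: (0.3011)·(0.943053) = 0.283924
L = 0.521968/0.283924 = 1.8384

Final: 1.8384


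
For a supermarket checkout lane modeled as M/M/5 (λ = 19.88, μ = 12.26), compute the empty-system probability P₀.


a = λ/μ = 19.88/12.26 = 1.6215; ρ = a/c = 0.3243
Σ_{k=0}^{4} a^k/k! (terms k=0..4) = 1.00000 + 1.62153 + 1.31469 + 0.71060 + 0.28807 = 4.93489
Tail: a^5/(5!(1−ρ)) = 11.21062/(120·0.6757) = 0.13826
P₀ = 1/(4.93489 + 0.13826) = 1/5.07315 = 0.197116

Final: 0.197116


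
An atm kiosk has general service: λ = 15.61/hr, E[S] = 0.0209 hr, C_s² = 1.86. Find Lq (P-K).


ρ = λ·E[S] = 15.61·0.0209 = 0.3262
Lq = ρ²(1+C_s²)/(2(1−ρ)) = 0.1064·(1+1.86)/(2·0.6738)
= 0.1064·2.8600/1.3475 = 0.22591

Final: 0.22591


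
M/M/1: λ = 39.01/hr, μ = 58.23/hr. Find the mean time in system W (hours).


W = 1/(μ−λ) = 1/(58.23 − 39.01) = 1/19.22 = 0.05203 hr

Final: 0.05203 hr


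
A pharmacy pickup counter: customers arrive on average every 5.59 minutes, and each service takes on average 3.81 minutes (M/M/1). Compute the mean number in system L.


λ = 60/5.59 = 10.7335 /hr
μ = 60/3.81 = 15.7480 /hr
ρ = λ/μ = 10.7335/15.7480 = 0.6816
L = ρ/(1−ρ) = 0.6816/0.3184 = 2.1404

Final: 2.1404


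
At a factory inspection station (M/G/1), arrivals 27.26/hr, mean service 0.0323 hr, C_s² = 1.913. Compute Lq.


ρ = λ·E[S] = 27.26·0.0323 = 0.8805
Lq = ρ²(1+C_s²)/(2(1−ρ)) = 0.7753·(1+1.913)/(2·0.1195)
= 0.7753·2.9130/0.2390 = 9.44914

Final: 9.44914


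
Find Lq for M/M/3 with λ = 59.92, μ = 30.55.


a = λ/μ = 1.9614; ρ = a/3 = 0.6538
P₀ = 0.117409
Lq = P₀·a^c·ρ / (c!·(1−ρ)²) = 0.117409·7.54539·0.6538/(6·0.11986)
= 0.80537

Final: 0.80537


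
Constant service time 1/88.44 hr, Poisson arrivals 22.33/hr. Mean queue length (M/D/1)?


ρ = 22.33/88.44 = 0.2525
M/D/1: Lq = ρ²/(2(1−ρ)) = 0.06375/(2·0.7475) = 0.04264

Final: 0.04264


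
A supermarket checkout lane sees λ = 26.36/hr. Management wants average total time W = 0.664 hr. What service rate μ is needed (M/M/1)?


W = 1/(μ−λ) ⇒ μ − λ = 1/W = 1/0.664 = 1.5060
μ = λ + 1/W = 26.36 + 1.5060 = 27.8660 per hr

Final: 27.8660 /hr


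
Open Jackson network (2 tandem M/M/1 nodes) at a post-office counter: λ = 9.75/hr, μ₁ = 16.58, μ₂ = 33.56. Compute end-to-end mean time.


Each node sees arrival rate λ = 9.75/hr (tandem ⇒ throughput preserved).
W₁ = 1/(μ₁−λ) = 1/(16.58−9.75) = 0.14641 hr
W₂ = 1/(μ₂−λ) = 1/(33.56−9.75) = 0.04200 hr
W_total = W₁ + W₂ = 0.14641 + 0.04200 = 0.18841 hr

Final: 0.18841 hr


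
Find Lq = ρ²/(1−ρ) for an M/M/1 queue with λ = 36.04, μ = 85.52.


ρ = 36.04/85.52 = 0.4214
Lq = ρ²/(1−ρ) = 0.1776/0.5786 = 0.3070

Final: 0.3070


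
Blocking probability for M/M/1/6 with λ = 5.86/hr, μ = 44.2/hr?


ρ = λ/μ = 5.86/44.2 = 0.1326
P_K = (1−ρ)ρ^K/(1−ρ^(K+1)) = (0.8674·0.000005431)/(1 − 0.0000007200)
= 0.000004711/0.999999 = 0.000004711

Final: 0.000004711


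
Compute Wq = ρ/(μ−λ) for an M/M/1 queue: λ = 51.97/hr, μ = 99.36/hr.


ρ = 51.97/99.36 = 0.5230
Wq = ρ/(μ−λ) = 0.5230/(99.36 − 51.97) = 0.5230/47.39 = 0.01104 hr

Final: 0.01104 hr


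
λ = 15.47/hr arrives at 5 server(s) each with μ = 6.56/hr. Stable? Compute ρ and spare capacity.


Total capacity cμ = 5·6.56 = 32.80/hr
ρ = λ/(cμ) = 15.47/32.80 = 0.4716
Stable ⇔ ρ < 1: YES
Spare capacity = cμ − λ = 32.80 − 15.47 = 17.33/hr

Final: ρ = 0.4716; stable; margin = 17.33/hr


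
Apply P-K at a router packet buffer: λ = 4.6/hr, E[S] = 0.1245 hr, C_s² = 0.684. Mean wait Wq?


ρ = λ·E[S] = 4.6·0.1245 = 0.5727
E[S²] = E[S]²(1+C_s²) = 0.1245²·(1+0.684) = 0.026102
Wq = λ·E[S²]/(2(1−ρ)) = 4.6·0.026102/(2·0.4273) = 0.14050 hr

Final: 0.14050 hr


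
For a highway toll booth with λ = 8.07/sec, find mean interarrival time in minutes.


Mean interarrival time = 1/λ = 1/8.07 second = 0.12392 second
In minutes: 0.12392 × 0.0166667 = 0.002065 min

Final: 0.002065 min


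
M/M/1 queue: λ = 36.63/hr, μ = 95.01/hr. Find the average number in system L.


ρ = λ/μ = 36.63/95.01 = 0.3855
L = ρ/(1−ρ) = 0.3855/(1 − 0.3855) = 0.3855/0.6145 = 0.6274

Final: 0.6274


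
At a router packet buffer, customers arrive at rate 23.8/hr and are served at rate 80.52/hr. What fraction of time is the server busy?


ρ = λ/μ = 23.8/80.52 = 0.2956

Final: 0.2956


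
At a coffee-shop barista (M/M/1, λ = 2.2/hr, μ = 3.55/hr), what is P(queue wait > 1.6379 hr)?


ρ = 2.2/3.55 = 0.6197
P(Wq > t) = ρ·e^{−(μ−λ)t} = 0.6197·e^{−2.2112}
= 0.6197·0.109573 = 0.067904

Final: 0.067904


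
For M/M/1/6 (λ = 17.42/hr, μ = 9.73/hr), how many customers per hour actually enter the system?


ρ = 1.7903; P_K = (1−ρ)ρ^6/(1−ρ^7) = 0.449063
λ_eff = λ(1 − P_K) = 17.42·(1 − 0.449063) = 17.42·0.550937 = 9.5973 /hr

Final: 9.5973 /hr
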